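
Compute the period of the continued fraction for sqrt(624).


Run the CF algorithm for sqrt(624).
a_0 = floor(sqrt(624)) = 24; set m_0=0, q_0=1.
Recurrence: m' = q*a - m,  q' = (d - m'^2)/q,  a' = floor((a_0 + m')/q').
  step 1: m=24, q=48, a=1
  step 2: m=24, q=1, a=48
a_2 = 2*a_0 = 48, so the period closes here.
sqrt(624) = [24; 1, 48]
Period length = 2

2


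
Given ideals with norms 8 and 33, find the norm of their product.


N(IJ) = N(I) * N(J)
= 8 * 33
= 264

264


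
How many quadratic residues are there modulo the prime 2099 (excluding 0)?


For prime p, the number of non-zero quadratic residues is (p-1)/2.
= (2099-1)/2
= 1049

1049


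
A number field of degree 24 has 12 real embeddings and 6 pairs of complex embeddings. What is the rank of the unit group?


By Dirichlet's unit theorem:
rank = r1 + r2 - 1
= 12 + 6 - 1
= 17

17


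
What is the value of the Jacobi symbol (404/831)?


Compute (404/831) via quadratic reciprocity:
  pull out 2: (2/831) = +1  (since 831 mod 8 = 7)
  pull out 2: (2/831) = +1  (since 831 mod 8 = 7)
  reciprocity: (101/831) -> +(831/101)
  reduce: (23/101)
  reciprocity: (23/101) -> +(101/23)
  reduce: (9/23)
  reciprocity: (9/23) -> +(23/9)
  reduce: (5/9)
  reciprocity: (5/9) -> +(9/5)
  reduce: (4/5)
  pull out 2: (2/5) = -1  (since 5 mod 8 = 5)
  pull out 2: (2/5) = -1  (since 5 mod 8 = 5)
  (1/5) = 1
Product of signs = 1

1


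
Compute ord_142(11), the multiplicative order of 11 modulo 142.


We want ord_142(11), the smallest k >= 1 with 11^k = 1 mod 142.
n = 142 = 2 * 71, phi(142) = 70; the order divides phi(n).
Divisors of 70: 1, 2, 5, 7, 10, 14, 35, 70
Repeated squaring mod 142: 11^1 = 11, 11^2 = 121, 11^4 = 15, 11^8 = 83, 11^16 = 73, 11^32 = 75, 11^64 = 87
Test divisors in increasing order:
  k=1: 11^1 = 11 mod 142
  k=2: 11^2 = 121 mod 142
  k=5: 11^5 = 15 * 11 = 23 mod 142
  k=7: 11^7 = 15 * 121 * 11 = 85 mod 142
  k=10: 11^10 = 83 * 121 = 103 mod 142
  k=14: 11^14 = 83 * 15 * 121 = 125 mod 142
  k=35: 11^35 = 75 * 121 * 11 = 141 mod 142
  k=70: 11^70 = 87 * 15 * 121 = 1 mod 142  <- first divisor giving 1
Order = 70

70


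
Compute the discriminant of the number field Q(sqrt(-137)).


For K = Q(sqrt(d)) with d squarefree: disc(K) = d if d = 1 mod 4, and disc(K) = 4d if d = 2 or 3 mod 4.
Here d = -137, and d mod 4 = 3.
d = 3 mod 4, not 1 (O_K = Z[sqrt(d)]), so disc(K) = 4d = 4 * (-137) = -548

-548


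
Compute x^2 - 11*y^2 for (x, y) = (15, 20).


x^2 - d*y^2
= 15^2 - 11*20^2
= 225 - 4400
= -4175

-4175


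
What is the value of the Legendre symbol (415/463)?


p = 463 is prime, so compute (415/463) with the reciprocity algorithm (Jacobi-symbol steps: pull out 2s via (2/n), flip via reciprocity, reduce):
  reciprocity: (415/463) -> -(463/415)
  reduce: (48/415)
  pull out 2: (2/415) = +1  (since 415 mod 8 = 7)
  pull out 2: (2/415) = +1  (since 415 mod 8 = 7)
  pull out 2: (2/415) = +1  (since 415 mod 8 = 7)
  pull out 2: (2/415) = +1  (since 415 mod 8 = 7)
  reciprocity: (3/415) -> -(415/3)
  reduce: (1/3)
  (1/3) = 1
Product of signs = 1
(415/463) = 1

1


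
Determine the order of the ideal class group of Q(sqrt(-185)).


K = Q(sqrt(-185)). d mod 4 = 3, so D = disc(K) = 4d = -740
h(K) equals the number of primitive reduced positive-definite forms (a, b, c) = a*x^2 + b*x*y + c*y^2 with b^2 - 4ac = D,
where reduced means |b| <= a <= c, with b >= 0 whenever |b| = a or a = c, and primitive means gcd(a, b, c) = 1.
Reduced forces 3a^2 <= |D| = 740, so 1 <= a <= 15; b must have the parity of D, and c = (b^2 - D)/(4a) must be an integer >= a.
Enumerate a = 1..15, b in [-a, a]:
  a=1: (1, 0, 185)  [1]
  a=2: (2, 2, 93)  [1]
  a=3: (3, -2, 62), (3, 2, 62)  [2]
  a=4: none
  a=5: (5, 0, 37)  [1]
  a=6: (6, -2, 31), (6, 2, 31)  [2]
  a=7: (7, -4, 27), (7, 4, 27)  [2]
  a=8: none
  a=9: (9, -4, 21), (9, 4, 21)  [2]
  a=10: (10, 10, 21)  [1]
  a=11..12: none
  a=13: (13, -12, 17), (13, 12, 17)  [2]
  a=14: (14, -10, 15), (14, 10, 15)  [2]
  a=15: none
Total reduced forms: 1 + 1 + 2 + 1 + 2 + 2 + 2 + 1 + 2 + 2 = 16
h = 16

16


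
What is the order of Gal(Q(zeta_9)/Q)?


|Gal(Q(zeta_9)/Q)| = phi(9)
= 6

6


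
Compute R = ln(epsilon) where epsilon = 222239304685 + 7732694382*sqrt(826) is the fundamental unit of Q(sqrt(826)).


epsilon = 222239304685 + 7732694382*sqrt(826)
= 4.4448e+11
R = ln(4.4448e+11)
= 26.8202

26.8202


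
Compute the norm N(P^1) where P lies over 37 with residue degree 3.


N(P^a) = p^(a*f)
= 37^(1*3)
= 37^3
= 50653

50653


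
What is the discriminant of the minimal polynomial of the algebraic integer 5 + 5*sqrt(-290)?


The element 5 + 5*sqrt(-290) has minimal polynomial:
x^2 - 10*x + 7275
Discriminant = (-10)^2 - 4*(7275)
= 100 - 29100
= -29000

-29000


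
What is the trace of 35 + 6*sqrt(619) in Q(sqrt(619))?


Tr(a + b*sqrt(d)) = (a + b*sqrt(d)) + (a - b*sqrt(d)) = 2a
= 2 * (35)
= 70

70


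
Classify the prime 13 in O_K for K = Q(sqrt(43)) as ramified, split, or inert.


K = Q(sqrt(43)). Since d mod 4 = 3, disc(K) = 172.
Check p | disc: 172 mod 13 = 3.
p does not divide disc. Compute Legendre symbol (d/p):
4^((13-1)/2) mod 13 = 1
(d/p) = 1, so p splits: (p) = P*P' with e=1, f=1, g=2.
Therefore p is split.

split


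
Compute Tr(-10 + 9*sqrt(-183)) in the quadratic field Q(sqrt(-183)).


Tr(a + b*sqrt(d)) = (a + b*sqrt(d)) + (a - b*sqrt(d)) = 2a
= 2 * (-10)
= -20

-20


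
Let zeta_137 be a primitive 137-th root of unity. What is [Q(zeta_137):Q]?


The degree equals Euler's totient phi(137).
137 = 137
phi(137) = 136

136


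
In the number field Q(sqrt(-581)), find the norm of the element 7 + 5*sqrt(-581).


N(a + b*sqrt(d)) = a^2 - d*b^2
= (7)^2 - (-581)*(5)^2
= 49 + 14525
= 14574

14574


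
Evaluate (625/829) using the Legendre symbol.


p = 829 is prime, so compute (625/829) with the reciprocity algorithm (Jacobi-symbol steps: pull out 2s via (2/n), flip via reciprocity, reduce):
  reciprocity: (625/829) -> +(829/625)
  reduce: (204/625)
  pull out 2: (2/625) = +1  (since 625 mod 8 = 1)
  pull out 2: (2/625) = +1  (since 625 mod 8 = 1)
  reciprocity: (51/625) -> +(625/51)
  reduce: (13/51)
  reciprocity: (13/51) -> +(51/13)
  reduce: (12/13)
  pull out 2: (2/13) = -1  (since 13 mod 8 = 5)
  pull out 2: (2/13) = -1  (since 13 mod 8 = 5)
  reciprocity: (3/13) -> +(13/3)
  reduce: (1/3)
  (1/3) = 1
Product of signs = 1
(625/829) = 1

1


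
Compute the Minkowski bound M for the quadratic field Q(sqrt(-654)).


d = -654, d mod 4 = 2, so disc(K) = 4d = -2616; |disc(K)| = 2616
Imaginary quadratic field, so n = 2, s = r2 = 1, r1 = 0
M = (n!/n^n) * (4/pi)^s * sqrt(|disc(K)|) = (2!/2^2) * (4/pi)^1 * sqrt(2616)
= 0.5 * 1.273240 * 51.146847
= 32.5611

32.5611


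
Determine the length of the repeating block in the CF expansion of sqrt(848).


Run the CF algorithm for sqrt(848).
a_0 = floor(sqrt(848)) = 29; set m_0=0, q_0=1.
Recurrence: m' = q*a - m,  q' = (d - m'^2)/q,  a' = floor((a_0 + m')/q').
  step 1: m=29, q=7, a=8
  step 2: m=27, q=17, a=3
  step 3: m=24, q=16, a=3
  step 4: m=24, q=17, a=3
  step 5: m=27, q=7, a=8
  step 6: m=29, q=1, a=58
a_6 = 2*a_0 = 58, so the period closes here.
sqrt(848) = [29; 8, 3, 3, 3, 8, 58]
Period length = 6

6


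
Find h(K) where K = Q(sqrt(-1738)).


K = Q(sqrt(-1738)). d mod 4 = 2, so D = disc(K) = 4d = -6952
h(K) equals the number of primitive reduced positive-definite forms (a, b, c) = a*x^2 + b*x*y + c*y^2 with b^2 - 4ac = D,
where reduced means |b| <= a <= c, with b >= 0 whenever |b| = a or a = c, and primitive means gcd(a, b, c) = 1.
Reduced forces 3a^2 <= |D| = 6952, so 1 <= a <= 48; b must have the parity of D, and c = (b^2 - D)/(4a) must be an integer >= a.
Enumerate a = 1..48, b in [-a, a]:
  a=1: (1, 0, 1738)  [1]
  a=2: (2, 0, 869)  [1]
  a=3..10: none
  a=11: (11, 0, 158)  [1]
  a=12: none
  a=13: (13, -4, 134), (13, 4, 134)  [2]
  a=14..16: none
  a=17: (17, -16, 106), (17, 16, 106)  [2]
  a=18..21: none
  a=22: (22, 0, 79)  [1]
  a=23..25: none
  a=26: (26, -4, 67), (26, 4, 67)  [2]
  a=27..33: none
  a=34: (34, -16, 53), (34, 16, 53)  [2]
  a=35..36: none
  a=37: (37, -2, 47), (37, 2, 47)  [2]
  a=38..40: none
  a=41: (41, -10, 43), (41, 10, 43)  [2]
  a=42..48: none
Total reduced forms: 1 + 1 + 1 + 2 + 2 + 1 + 2 + 2 + 2 + 2 = 16
h = 16

16


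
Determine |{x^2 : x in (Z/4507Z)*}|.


For prime p, the number of non-zero quadratic residues is (p-1)/2.
= (4507-1)/2
= 2253

2253


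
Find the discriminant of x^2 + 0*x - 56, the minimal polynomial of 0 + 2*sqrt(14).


The element 0 + 2*sqrt(14) has minimal polynomial:
x^2 + 0*x - 56
Discriminant = (0)^2 - 4*(-56)
= 0 + 224
= 224

224


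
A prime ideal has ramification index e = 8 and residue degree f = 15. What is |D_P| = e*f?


|D_P| = e * f
= 8 * 15
= 120

120


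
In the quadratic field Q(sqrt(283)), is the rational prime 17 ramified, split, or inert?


K = Q(sqrt(283)). Since d mod 4 = 3, disc(K) = 1132.
Check p | disc: 1132 mod 17 = 10.
p does not divide disc. Compute Legendre symbol (d/p):
11^((17-1)/2) mod 17 = -1
(d/p) = -1, so p is inert: (p) stays prime with e=1, f=2, g=1.
Therefore p is inert.

inert


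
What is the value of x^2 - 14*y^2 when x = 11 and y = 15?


x^2 - d*y^2
= 11^2 - 14*15^2
= 121 - 3150
= -3029

-3029


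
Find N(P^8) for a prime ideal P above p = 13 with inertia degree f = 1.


N(P^a) = p^(a*f)
= 13^(8*1)
= 13^8
= 815730721

815730721


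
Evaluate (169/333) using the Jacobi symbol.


Compute (169/333) via quadratic reciprocity:
  reciprocity: (169/333) -> +(333/169)
  reduce: (164/169)
  pull out 2: (2/169) = +1  (since 169 mod 8 = 1)
  pull out 2: (2/169) = +1  (since 169 mod 8 = 1)
  reciprocity: (41/169) -> +(169/41)
  reduce: (5/41)
  reciprocity: (5/41) -> +(41/5)
  reduce: (1/5)
  (1/5) = 1
Product of signs = 1

1


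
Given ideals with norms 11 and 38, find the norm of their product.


N(IJ) = N(I) * N(J)
= 11 * 38
= 418

418


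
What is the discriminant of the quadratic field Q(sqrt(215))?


For K = Q(sqrt(d)) with d squarefree: disc(K) = d if d = 1 mod 4, and disc(K) = 4d if d = 2 or 3 mod 4.
Here d = 215, and d mod 4 = 3.
d = 3 mod 4, not 1 (O_K = Z[sqrt(d)]), so disc(K) = 4d = 4 * (215) = 860

860


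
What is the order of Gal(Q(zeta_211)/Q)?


|Gal(Q(zeta_211)/Q)| = phi(211)
= 210

210


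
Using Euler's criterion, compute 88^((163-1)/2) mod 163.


p = 163 is prime and the exponent is (p-1)/2 = 81, so by Euler's criterion 88^81 = (88/163) = +1 or -1 mod 163.
Compute by square-and-multiply:
  81 = 64 + 16 + 1 (binary 1010001)
  Repeated squaring mod 163: 88^1 = 88, 88^2 = 83, 88^4 = 43, 88^8 = 56, 88^16 = 39, 88^32 = 54, 88^64 = 145
  88^81 = 88^64 * 88^16 * 88^1 = 145 * 39 * 88 mod 163
    145 * 39 = 5655 = 113 mod 163
    113 * 88 = 9944 = 1 mod 163
  88^81 = 1 mod 163
Result 1: 88 is a quadratic residue mod 163.
88^81 mod 163 = 1

1


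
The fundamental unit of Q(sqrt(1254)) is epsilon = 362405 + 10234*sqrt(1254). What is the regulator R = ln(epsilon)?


epsilon = 362405 + 10234*sqrt(1254)
= 724810.0000
R = ln(724810.0000)
= 13.4937

13.4937


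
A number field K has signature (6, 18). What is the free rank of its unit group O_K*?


By Dirichlet's unit theorem:
rank = r1 + r2 - 1
= 6 + 18 - 1
= 23

23


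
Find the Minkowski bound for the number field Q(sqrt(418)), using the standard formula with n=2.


d = 418, d mod 4 = 2, so disc(K) = 4d = 1672; |disc(K)| = 1672
Real quadratic field, so n = 2, s = r2 = 0, r1 = 2
M = (n!/n^n) * (4/pi)^s * sqrt(|disc(K)|) = (2!/2^2) * (4/pi)^0 * sqrt(1672)
= 0.5 * 1.000000 * 40.890097
= 20.4450

20.4450


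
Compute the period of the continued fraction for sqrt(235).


Run the CF algorithm for sqrt(235).
a_0 = floor(sqrt(235)) = 15; set m_0=0, q_0=1.
Recurrence: m' = q*a - m,  q' = (d - m'^2)/q,  a' = floor((a_0 + m')/q').
  step 1: m=15, q=10, a=3
  step 2: m=15, q=1, a=30
a_2 = 2*a_0 = 30, so the period closes here.
sqrt(235) = [15; 3, 30]
Period length = 2

2


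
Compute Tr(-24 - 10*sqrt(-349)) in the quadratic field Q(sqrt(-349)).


Tr(a + b*sqrt(d)) = (a + b*sqrt(d)) + (a - b*sqrt(d)) = 2a
= 2 * (-24)
= -48

-48


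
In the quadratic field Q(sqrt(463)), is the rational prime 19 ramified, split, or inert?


K = Q(sqrt(463)). Since d mod 4 = 3, disc(K) = 1852.
Check p | disc: 1852 mod 19 = 9.
p does not divide disc. Compute Legendre symbol (d/p):
7^((19-1)/2) mod 19 = 1
(d/p) = 1, so p splits: (p) = P*P' with e=1, f=1, g=2.
Therefore p is split.

split


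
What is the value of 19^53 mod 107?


p = 107 is prime and the exponent is (p-1)/2 = 53, so by Euler's criterion 19^53 = (19/107) = +1 or -1 mod 107.
Compute by square-and-multiply:
  53 = 32 + 16 + 4 + 1 (binary 110101)
  Repeated squaring mod 107: 19^1 = 19, 19^2 = 40, 19^4 = 102, 19^8 = 25, 19^16 = 90, 19^32 = 75
  19^53 = 19^32 * 19^16 * 19^4 * 19^1 = 75 * 90 * 102 * 19 mod 107
    75 * 90 = 6750 = 9 mod 107
    9 * 102 = 918 = 62 mod 107
    62 * 19 = 1178 = 1 mod 107
  19^53 = 1 mod 107
Result 1: 19 is a quadratic residue mod 107.
19^53 mod 107 = 1

1


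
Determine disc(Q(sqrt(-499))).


For K = Q(sqrt(d)) with d squarefree: disc(K) = d if d = 1 mod 4, and disc(K) = 4d if d = 2 or 3 mod 4.
Here d = -499, and d mod 4 = 1.
d = 1 mod 4 (O_K = Z[(1+sqrt(d))/2]), so disc(K) = d = -499

-499


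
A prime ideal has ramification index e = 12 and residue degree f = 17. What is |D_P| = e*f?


|D_P| = e * f
= 12 * 17
= 204

204


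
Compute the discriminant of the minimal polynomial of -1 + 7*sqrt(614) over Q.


The element -1 + 7*sqrt(614) has minimal polynomial:
x^2 + 2*x - 30085
Discriminant = (2)^2 - 4*(-30085)
= 4 + 120340
= 120344

120344


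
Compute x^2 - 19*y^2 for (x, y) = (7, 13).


x^2 - d*y^2
= 7^2 - 19*13^2
= 49 - 3211
= -3162

-3162


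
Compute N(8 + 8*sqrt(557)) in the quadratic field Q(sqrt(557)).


N(a + b*sqrt(d)) = a^2 - d*b^2
= (8)^2 - (557)*(8)^2
= 64 - 35648
= -35584

-35584


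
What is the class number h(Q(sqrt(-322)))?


K = Q(sqrt(-322)). d mod 4 = 2, so D = disc(K) = 4d = -1288
h(K) equals the number of primitive reduced positive-definite forms (a, b, c) = a*x^2 + b*x*y + c*y^2 with b^2 - 4ac = D,
where reduced means |b| <= a <= c, with b >= 0 whenever |b| = a or a = c, and primitive means gcd(a, b, c) = 1.
Reduced forces 3a^2 <= |D| = 1288, so 1 <= a <= 20; b must have the parity of D, and c = (b^2 - D)/(4a) must be an integer >= a.
Enumerate a = 1..20, b in [-a, a]:
  a=1: (1, 0, 322)  [1]
  a=2: (2, 0, 161)  [1]
  a=3..6: none
  a=7: (7, 0, 46)  [1]
  a=8..12: none
  a=13: (13, -8, 26), (13, 8, 26)  [2]
  a=14: (14, 0, 23)  [1]
  a=15..16: none
  a=17: (17, -2, 19), (17, 2, 19)  [2]
  a=18..20: none
Total reduced forms: 1 + 1 + 1 + 2 + 1 + 2 = 8
h = 8

8


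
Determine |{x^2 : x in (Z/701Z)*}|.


For prime p, the number of non-zero quadratic residues is (p-1)/2.
= (701-1)/2
= 350

350


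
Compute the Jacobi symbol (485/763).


Compute (485/763) via quadratic reciprocity:
  reciprocity: (485/763) -> +(763/485)
  reduce: (278/485)
  pull out 2: (2/485) = -1  (since 485 mod 8 = 5)
  reciprocity: (139/485) -> +(485/139)
  reduce: (68/139)
  pull out 2: (2/139) = -1  (since 139 mod 8 = 3)
  pull out 2: (2/139) = -1  (since 139 mod 8 = 3)
  reciprocity: (17/139) -> +(139/17)
  reduce: (3/17)
  reciprocity: (3/17) -> +(17/3)
  reduce: (2/3)
  pull out 2: (2/3) = -1  (since 3 mod 8 = 3)
  (1/3) = 1
Product of signs = 1

1


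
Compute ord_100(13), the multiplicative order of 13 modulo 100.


We want ord_100(13), the smallest k >= 1 with 13^k = 1 mod 100.
n = 100 = 2^2 * 5^2, phi(100) = 40; the order divides phi(n).
Divisors of 40: 1, 2, 4, 5, 8, 10, 20, 40
Repeated squaring mod 100: 13^1 = 13, 13^2 = 69, 13^4 = 61, 13^8 = 21, 13^16 = 41, 13^32 = 81
Test divisors in increasing order:
  k=1: 13^1 = 13 mod 100
  k=2: 13^2 = 69 mod 100
  k=4: 13^4 = 61 mod 100
  k=5: 13^5 = 61 * 13 = 93 mod 100
  k=8: 13^8 = 21 mod 100
  k=10: 13^10 = 21 * 69 = 49 mod 100
  k=20: 13^20 = 41 * 61 = 1 mod 100  <- first divisor giving 1
Order = 20

20


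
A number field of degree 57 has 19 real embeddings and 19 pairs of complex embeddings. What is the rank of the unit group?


By Dirichlet's unit theorem:
rank = r1 + r2 - 1
= 19 + 19 - 1
= 37

37


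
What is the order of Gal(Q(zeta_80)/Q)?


|Gal(Q(zeta_80)/Q)| = phi(80)
= 32

32


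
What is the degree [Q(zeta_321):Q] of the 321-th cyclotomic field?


The degree equals Euler's totient phi(321).
321 = 3 * 107
phi(321) = 212

212


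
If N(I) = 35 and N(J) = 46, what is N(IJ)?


N(IJ) = N(I) * N(J)
= 35 * 46
= 1610

1610


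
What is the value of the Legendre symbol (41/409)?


p = 409 is prime, so compute (41/409) with the reciprocity algorithm (Jacobi-symbol steps: pull out 2s via (2/n), flip via reciprocity, reduce):
  reciprocity: (41/409) -> +(409/41)
  reduce: (40/41)
  pull out 2: (2/41) = +1  (since 41 mod 8 = 1)
  pull out 2: (2/41) = +1  (since 41 mod 8 = 1)
  pull out 2: (2/41) = +1  (since 41 mod 8 = 1)
  reciprocity: (5/41) -> +(41/5)
  reduce: (1/5)
  (1/5) = 1
Product of signs = 1
(41/409) = 1

1


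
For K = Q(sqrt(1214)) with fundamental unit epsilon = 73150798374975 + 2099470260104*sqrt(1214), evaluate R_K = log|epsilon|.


epsilon = 73150798374975 + 2099470260104*sqrt(1214)
= 1.4630e+14
R = ln(1.4630e+14)
= 32.6167

32.6167


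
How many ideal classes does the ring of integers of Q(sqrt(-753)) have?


K = Q(sqrt(-753)). d mod 4 = 3, so D = disc(K) = 4d = -3012
h(K) equals the number of primitive reduced positive-definite forms (a, b, c) = a*x^2 + b*x*y + c*y^2 with b^2 - 4ac = D,
where reduced means |b| <= a <= c, with b >= 0 whenever |b| = a or a = c, and primitive means gcd(a, b, c) = 1.
Reduced forces 3a^2 <= |D| = 3012, so 1 <= a <= 31; b must have the parity of D, and c = (b^2 - D)/(4a) must be an integer >= a.
Enumerate a = 1..31, b in [-a, a]:
  a=1: (1, 0, 753)  [1]
  a=2: (2, 2, 377)  [1]
  a=3: (3, 0, 251)  [1]
  a=4..5: none
  a=6: (6, 6, 127)  [1]
  a=7..12: none
  a=13: (13, -2, 58), (13, 2, 58)  [2]
  a=14..18: none
  a=19: (19, -16, 43), (19, 16, 43)  [2]
  a=20..22: none
  a=23: (23, -22, 38), (23, 22, 38)  [2]
  a=24..25: none
  a=26: (26, -2, 29), (26, 2, 29)  [2]
  a=27..31: none
Total reduced forms: 1 + 1 + 1 + 1 + 2 + 2 + 2 + 2 = 12
h = 12

12


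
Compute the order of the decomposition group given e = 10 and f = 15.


|D_P| = e * f
= 10 * 15
= 150

150


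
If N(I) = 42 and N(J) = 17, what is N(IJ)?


N(IJ) = N(I) * N(J)
= 42 * 17
= 714

714


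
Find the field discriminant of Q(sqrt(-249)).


For K = Q(sqrt(d)) with d squarefree: disc(K) = d if d = 1 mod 4, and disc(K) = 4d if d = 2 or 3 mod 4.
Here d = -249, and d mod 4 = 3.
d = 3 mod 4, not 1 (O_K = Z[sqrt(d)]), so disc(K) = 4d = 4 * (-249) = -996

-996


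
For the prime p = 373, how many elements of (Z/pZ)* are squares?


For prime p, the number of non-zero quadratic residues is (p-1)/2.
= (373-1)/2
= 186

186


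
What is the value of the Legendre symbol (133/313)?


p = 313 is prime, so compute (133/313) with the reciprocity algorithm (Jacobi-symbol steps: pull out 2s via (2/n), flip via reciprocity, reduce):
  reciprocity: (133/313) -> +(313/133)
  reduce: (47/133)
  reciprocity: (47/133) -> +(133/47)
  reduce: (39/47)
  reciprocity: (39/47) -> -(47/39)
  reduce: (8/39)
  pull out 2: (2/39) = +1  (since 39 mod 8 = 7)
  pull out 2: (2/39) = +1  (since 39 mod 8 = 7)
  pull out 2: (2/39) = +1  (since 39 mod 8 = 7)
  (1/39) = 1
Product of signs = -1
(133/313) = -1

-1


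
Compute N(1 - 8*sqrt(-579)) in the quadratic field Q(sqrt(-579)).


N(a + b*sqrt(d)) = a^2 - d*b^2
= (1)^2 - (-579)*(-8)^2
= 1 + 37056
= 37057

37057


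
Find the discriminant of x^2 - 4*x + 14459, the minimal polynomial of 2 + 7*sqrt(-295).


The element 2 + 7*sqrt(-295) has minimal polynomial:
x^2 - 4*x + 14459
Discriminant = (-4)^2 - 4*(14459)
= 16 - 57836
= -57820

-57820


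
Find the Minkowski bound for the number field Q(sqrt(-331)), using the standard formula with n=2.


d = -331, d mod 4 = 1, so disc(K) = d = -331; |disc(K)| = 331
Imaginary quadratic field, so n = 2, s = r2 = 1, r1 = 0
M = (n!/n^n) * (4/pi)^s * sqrt(|disc(K)|) = (2!/2^2) * (4/pi)^1 * sqrt(331)
= 0.5 * 1.273240 * 18.193405
= 11.5823

11.5823


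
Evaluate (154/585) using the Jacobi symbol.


Compute (154/585) via quadratic reciprocity:
  pull out 2: (2/585) = +1  (since 585 mod 8 = 1)
  reciprocity: (77/585) -> +(585/77)
  reduce: (46/77)
  pull out 2: (2/77) = -1  (since 77 mod 8 = 5)
  reciprocity: (23/77) -> +(77/23)
  reduce: (8/23)
  pull out 2: (2/23) = +1  (since 23 mod 8 = 7)
  pull out 2: (2/23) = +1  (since 23 mod 8 = 7)
  pull out 2: (2/23) = +1  (since 23 mod 8 = 7)
  (1/23) = 1
Product of signs = -1

-1


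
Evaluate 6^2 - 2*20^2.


x^2 - d*y^2
= 6^2 - 2*20^2
= 36 - 800
= -764

-764


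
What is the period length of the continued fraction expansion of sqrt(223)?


Run the CF algorithm for sqrt(223).
a_0 = floor(sqrt(223)) = 14; set m_0=0, q_0=1.
Recurrence: m' = q*a - m,  q' = (d - m'^2)/q,  a' = floor((a_0 + m')/q').
  step 1: m=14, q=27, a=1
  step 2: m=13, q=2, a=13
  step 3: m=13, q=27, a=1
  step 4: m=14, q=1, a=28
a_4 = 2*a_0 = 28, so the period closes here.
sqrt(223) = [14; 1, 13, 1, 28]
Period length = 4

4


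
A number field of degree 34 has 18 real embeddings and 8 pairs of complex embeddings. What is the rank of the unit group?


By Dirichlet's unit theorem:
rank = r1 + r2 - 1
= 18 + 8 - 1
= 25

25


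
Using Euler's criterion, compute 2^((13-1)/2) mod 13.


p = 13 is prime and the exponent is (p-1)/2 = 6, so by Euler's criterion 2^6 = (2/13) = +1 or -1 mod 13.
Compute by square-and-multiply:
  6 = 4 + 2 (binary 110)
  Repeated squaring mod 13: 2^1 = 2, 2^2 = 4, 2^4 = 3
  2^6 = 2^4 * 2^2 = 3 * 4 mod 13
    3 * 4 = 12 = 12 mod 13
  2^6 = 12 mod 13
Result 12 = p - 1 = -1 mod 13: 2 is a quadratic non-residue mod 13. As a residue in [0, p-1] the value is 12.
2^6 mod 13 = 12

12


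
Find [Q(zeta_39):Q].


The degree equals Euler's totient phi(39).
39 = 3 * 13
phi(39) = 24

24


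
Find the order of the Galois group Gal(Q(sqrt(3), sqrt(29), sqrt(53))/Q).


The 3 square roots of distinct primes are multiplicatively independent over Q,
so [K:Q] = 2^3 and Gal(K/Q) is isomorphic to (Z/2Z)^3.
|Gal| = 2^3 = 8

8


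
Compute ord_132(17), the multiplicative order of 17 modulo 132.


We want ord_132(17), the smallest k >= 1 with 17^k = 1 mod 132.
n = 132 = 2^2 * 3 * 11, phi(132) = 40; the order divides phi(n).
Divisors of 40: 1, 2, 4, 5, 8, 10, 20, 40
Repeated squaring mod 132: 17^1 = 17, 17^2 = 25, 17^4 = 97, 17^8 = 37, 17^16 = 49, 17^32 = 25
Test divisors in increasing order:
  k=1: 17^1 = 17 mod 132
  k=2: 17^2 = 25 mod 132
  k=4: 17^4 = 97 mod 132
  k=5: 17^5 = 97 * 17 = 65 mod 132
  k=8: 17^8 = 37 mod 132
  k=10: 17^10 = 37 * 25 = 1 mod 132  <- first divisor giving 1
Order = 10

10


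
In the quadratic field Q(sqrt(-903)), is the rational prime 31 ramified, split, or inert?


K = Q(sqrt(-903)). Since d mod 4 = 1, disc(K) = -903.
Check p | disc: -903 mod 31 = 27.
p does not divide disc. Compute Legendre symbol (d/p):
27^((31-1)/2) mod 31 = -1
(d/p) = -1, so p is inert: (p) stays prime with e=1, f=2, g=1.
Therefore p is inert.

inert


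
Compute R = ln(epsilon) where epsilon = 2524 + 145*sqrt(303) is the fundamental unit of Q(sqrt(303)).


epsilon = 2524 + 145*sqrt(303)
= 5047.9998
R = ln(5047.9998)
= 8.5267

8.5267


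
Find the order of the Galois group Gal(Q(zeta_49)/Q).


|Gal(Q(zeta_49)/Q)| = phi(49)
= 42

42


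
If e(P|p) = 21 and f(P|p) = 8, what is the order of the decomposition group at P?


|D_P| = e * f
= 21 * 8
= 168

168


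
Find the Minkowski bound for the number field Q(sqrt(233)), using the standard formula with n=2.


d = 233, d mod 4 = 1, so disc(K) = d = 233; |disc(K)| = 233
Real quadratic field, so n = 2, s = r2 = 0, r1 = 2
M = (n!/n^n) * (4/pi)^s * sqrt(|disc(K)|) = (2!/2^2) * (4/pi)^0 * sqrt(233)
= 0.5 * 1.000000 * 15.264338
= 7.6322

7.6322


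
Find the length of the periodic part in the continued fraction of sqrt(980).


Run the CF algorithm for sqrt(980).
a_0 = floor(sqrt(980)) = 31; set m_0=0, q_0=1.
Recurrence: m' = q*a - m,  q' = (d - m'^2)/q,  a' = floor((a_0 + m')/q').
  step 1: m=31, q=19, a=3
  step 2: m=26, q=16, a=3
  step 3: m=22, q=31, a=1
  step 4: m=9, q=29, a=1
  step 5: m=20, q=20, a=2
  step 6: m=20, q=29, a=1
  step 7: m=9, q=31, a=1
  step 8: m=22, q=16, a=3
  step 9: m=26, q=19, a=3
  step 10: m=31, q=1, a=62
a_10 = 2*a_0 = 62, so the period closes here.
sqrt(980) = [31; 3, 3, 1, 1, 2, 1, 1, 3, 3, 62]
Period length = 10

10


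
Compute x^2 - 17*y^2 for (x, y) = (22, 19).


x^2 - d*y^2
= 22^2 - 17*19^2
= 484 - 6137
= -5653

-5653


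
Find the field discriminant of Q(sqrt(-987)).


For K = Q(sqrt(d)) with d squarefree: disc(K) = d if d = 1 mod 4, and disc(K) = 4d if d = 2 or 3 mod 4.
Here d = -987, and d mod 4 = 1.
d = 1 mod 4 (O_K = Z[(1+sqrt(d))/2]), so disc(K) = d = -987

-987


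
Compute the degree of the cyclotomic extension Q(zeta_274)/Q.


The degree equals Euler's totient phi(274).
274 = 2 * 137
phi(274) = 136

136


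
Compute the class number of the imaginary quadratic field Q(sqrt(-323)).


K = Q(sqrt(-323)). d mod 4 = 1, so D = disc(K) = d = -323
h(K) equals the number of primitive reduced positive-definite forms (a, b, c) = a*x^2 + b*x*y + c*y^2 with b^2 - 4ac = D,
where reduced means |b| <= a <= c, with b >= 0 whenever |b| = a or a = c, and primitive means gcd(a, b, c) = 1.
Reduced forces 3a^2 <= |D| = 323, so 1 <= a <= 10; b must have the parity of D, and c = (b^2 - D)/(4a) must be an integer >= a.
Enumerate a = 1..10, b in [-a, a]:
  a=1: (1, 1, 81)  [1]
  a=2: none
  a=3: (3, -1, 27), (3, 1, 27)  [2]
  a=4..8: none
  a=9: (9, 1, 9)  [1]
  a=10: none
Total reduced forms: 1 + 2 + 1 = 4
h = 4

4


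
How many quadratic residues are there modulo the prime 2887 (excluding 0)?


For prime p, the number of non-zero quadratic residues is (p-1)/2.
= (2887-1)/2
= 1443

1443


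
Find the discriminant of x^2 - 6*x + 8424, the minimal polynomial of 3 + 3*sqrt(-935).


The element 3 + 3*sqrt(-935) has minimal polynomial:
x^2 - 6*x + 8424
Discriminant = (-6)^2 - 4*(8424)
= 36 - 33696
= -33660

-33660


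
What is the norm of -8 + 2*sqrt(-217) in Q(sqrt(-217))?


N(a + b*sqrt(d)) = a^2 - d*b^2
= (-8)^2 - (-217)*(2)^2
= 64 + 868
= 932

932


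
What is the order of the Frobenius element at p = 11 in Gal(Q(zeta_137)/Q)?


The Frobenius at p in Gal(Q(zeta_n)/Q) = (Z/nZ)* is the class of p, so its order is ord_137(11), the smallest k >= 1 with 11^k = 1 mod 137.
n = 137 = 137, phi(137) = 136; the order divides phi(n).
Divisors of 136: 1, 2, 4, 8, 17, 34, 68, 136
Repeated squaring mod 137: 11^1 = 11, 11^2 = 121, 11^4 = 119, 11^8 = 50, 11^16 = 34, 11^32 = 60, 11^64 = 38, 11^128 = 74
Test divisors in increasing order:
  k=1: 11^1 = 11 mod 137
  k=2: 11^2 = 121 mod 137
  k=4: 11^4 = 119 mod 137
  k=8: 11^8 = 50 mod 137
  k=17: 11^17 = 34 * 11 = 100 mod 137
  k=34: 11^34 = 60 * 121 = 136 mod 137
  k=68: 11^68 = 38 * 119 = 1 mod 137  <- first divisor giving 1
Order = 68

68


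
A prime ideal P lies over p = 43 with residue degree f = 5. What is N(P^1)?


N(P^a) = p^(a*f)
= 43^(1*5)
= 43^5
= 147008443

147008443


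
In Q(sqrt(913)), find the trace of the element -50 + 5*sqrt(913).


Tr(a + b*sqrt(d)) = (a + b*sqrt(d)) + (a - b*sqrt(d)) = 2a
= 2 * (-50)
= -100

-100


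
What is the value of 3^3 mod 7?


p = 7 is prime and the exponent is (p-1)/2 = 3, so by Euler's criterion 3^3 = (3/7) = +1 or -1 mod 7.
Compute by square-and-multiply:
  3 = 2 + 1 (binary 11)
  Repeated squaring mod 7: 3^1 = 3, 3^2 = 2
  3^3 = 3^2 * 3^1 = 2 * 3 mod 7
    2 * 3 = 6 = 6 mod 7
  3^3 = 6 mod 7
Result 6 = p - 1 = -1 mod 7: 3 is a quadratic non-residue mod 7. As a residue in [0, p-1] the value is 6.
3^3 mod 7 = 6

6


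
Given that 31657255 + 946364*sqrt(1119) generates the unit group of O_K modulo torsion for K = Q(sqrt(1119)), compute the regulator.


epsilon = 31657255 + 946364*sqrt(1119)
= 6.3315e+07
R = ln(6.3315e+07)
= 17.9636

17.9636


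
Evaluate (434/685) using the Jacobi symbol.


Compute (434/685) via quadratic reciprocity:
  pull out 2: (2/685) = -1  (since 685 mod 8 = 5)
  reciprocity: (217/685) -> +(685/217)
  reduce: (34/217)
  pull out 2: (2/217) = +1  (since 217 mod 8 = 1)
  reciprocity: (17/217) -> +(217/17)
  reduce: (13/17)
  reciprocity: (13/17) -> +(17/13)
  reduce: (4/13)
  pull out 2: (2/13) = -1  (since 13 mod 8 = 5)
  pull out 2: (2/13) = -1  (since 13 mod 8 = 5)
  (1/13) = 1
Product of signs = -1

-1


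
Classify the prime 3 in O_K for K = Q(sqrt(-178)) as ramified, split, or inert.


K = Q(sqrt(-178)). Since d mod 4 = 2, disc(K) = -712.
Check p | disc: -712 mod 3 = 2.
p does not divide disc. Compute Legendre symbol (d/p):
2^((3-1)/2) mod 3 = -1
(d/p) = -1, so p is inert: (p) stays prime with e=1, f=2, g=1.
Therefore p is inert.

inert


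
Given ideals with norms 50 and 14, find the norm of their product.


N(IJ) = N(I) * N(J)
= 50 * 14
= 700

700


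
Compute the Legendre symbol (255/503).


p = 503 is prime, so compute (255/503) with the reciprocity algorithm (Jacobi-symbol steps: pull out 2s via (2/n), flip via reciprocity, reduce):
  reciprocity: (255/503) -> -(503/255)
  reduce: (248/255)
  pull out 2: (2/255) = +1  (since 255 mod 8 = 7)
  pull out 2: (2/255) = +1  (since 255 mod 8 = 7)
  pull out 2: (2/255) = +1  (since 255 mod 8 = 7)
  reciprocity: (31/255) -> -(255/31)
  reduce: (7/31)
  reciprocity: (7/31) -> -(31/7)
  reduce: (3/7)
  reciprocity: (3/7) -> -(7/3)
  reduce: (1/3)
  (1/3) = 1
Product of signs = 1
(255/503) = 1

1


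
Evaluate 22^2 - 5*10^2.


x^2 - d*y^2
= 22^2 - 5*10^2
= 484 - 500
= -16

-16


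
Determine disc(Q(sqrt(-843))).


For K = Q(sqrt(d)) with d squarefree: disc(K) = d if d = 1 mod 4, and disc(K) = 4d if d = 2 or 3 mod 4.
Here d = -843, and d mod 4 = 1.
d = 1 mod 4 (O_K = Z[(1+sqrt(d))/2]), so disc(K) = d = -843

-843


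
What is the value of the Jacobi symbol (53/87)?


Compute (53/87) via quadratic reciprocity:
  reciprocity: (53/87) -> +(87/53)
  reduce: (34/53)
  pull out 2: (2/53) = -1  (since 53 mod 8 = 5)
  reciprocity: (17/53) -> +(53/17)
  reduce: (2/17)
  pull out 2: (2/17) = +1  (since 17 mod 8 = 1)
  (1/17) = 1
Product of signs = -1

-1


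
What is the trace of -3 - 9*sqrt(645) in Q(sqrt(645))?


Tr(a + b*sqrt(d)) = (a + b*sqrt(d)) + (a - b*sqrt(d)) = 2a
= 2 * (-3)
= -6

-6


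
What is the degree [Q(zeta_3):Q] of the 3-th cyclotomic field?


The degree equals Euler's totient phi(3).
3 = 3
phi(3) = 2

2


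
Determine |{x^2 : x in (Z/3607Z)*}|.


For prime p, the number of non-zero quadratic residues is (p-1)/2.
= (3607-1)/2
= 1803

1803


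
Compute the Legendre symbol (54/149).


p = 149 is prime, so compute (54/149) with the reciprocity algorithm (Jacobi-symbol steps: pull out 2s via (2/n), flip via reciprocity, reduce):
  pull out 2: (2/149) = -1  (since 149 mod 8 = 5)
  reciprocity: (27/149) -> +(149/27)
  reduce: (14/27)
  pull out 2: (2/27) = -1  (since 27 mod 8 = 3)
  reciprocity: (7/27) -> -(27/7)
  reduce: (6/7)
  pull out 2: (2/7) = +1  (since 7 mod 8 = 7)
  reciprocity: (3/7) -> -(7/3)
  reduce: (1/3)
  (1/3) = 1
Product of signs = 1
(54/149) = 1

1


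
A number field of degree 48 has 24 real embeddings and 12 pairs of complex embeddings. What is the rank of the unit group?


By Dirichlet's unit theorem:
rank = r1 + r2 - 1
= 24 + 12 - 1
= 35

35


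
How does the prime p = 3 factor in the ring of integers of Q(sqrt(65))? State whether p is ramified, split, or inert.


K = Q(sqrt(65)). Since d mod 4 = 1, disc(K) = 65.
Check p | disc: 65 mod 3 = 2.
p does not divide disc. Compute Legendre symbol (d/p):
2^((3-1)/2) mod 3 = -1
(d/p) = -1, so p is inert: (p) stays prime with e=1, f=2, g=1.
Therefore p is inert.

inert


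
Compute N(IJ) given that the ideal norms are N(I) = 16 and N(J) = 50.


N(IJ) = N(I) * N(J)
= 16 * 50
= 800

800


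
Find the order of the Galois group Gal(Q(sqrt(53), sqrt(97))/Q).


The 2 square roots of distinct primes are multiplicatively independent over Q,
so [K:Q] = 2^2 and Gal(K/Q) is isomorphic to (Z/2Z)^2.
|Gal| = 2^2 = 4

4


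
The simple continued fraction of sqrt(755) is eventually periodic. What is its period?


Run the CF algorithm for sqrt(755).
a_0 = floor(sqrt(755)) = 27; set m_0=0, q_0=1.
Recurrence: m' = q*a - m,  q' = (d - m'^2)/q,  a' = floor((a_0 + m')/q').
  step 1: m=27, q=26, a=2
  step 2: m=25, q=5, a=10
  step 3: m=25, q=26, a=2
  step 4: m=27, q=1, a=54
a_4 = 2*a_0 = 54, so the period closes here.
sqrt(755) = [27; 2, 10, 2, 54]
Period length = 4

4


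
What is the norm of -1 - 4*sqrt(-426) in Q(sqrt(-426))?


N(a + b*sqrt(d)) = a^2 - d*b^2
= (-1)^2 - (-426)*(-4)^2
= 1 + 6816
= 6817

6817


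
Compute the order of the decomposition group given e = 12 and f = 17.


|D_P| = e * f
= 12 * 17
= 204

204


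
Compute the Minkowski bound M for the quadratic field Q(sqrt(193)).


d = 193, d mod 4 = 1, so disc(K) = d = 193; |disc(K)| = 193
Real quadratic field, so n = 2, s = r2 = 0, r1 = 2
M = (n!/n^n) * (4/pi)^s * sqrt(|disc(K)|) = (2!/2^2) * (4/pi)^0 * sqrt(193)
= 0.5 * 1.000000 * 13.892444
= 6.9462

6.9462


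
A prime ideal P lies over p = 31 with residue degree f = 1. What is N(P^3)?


N(P^a) = p^(a*f)
= 31^(3*1)
= 31^3
= 29791

29791


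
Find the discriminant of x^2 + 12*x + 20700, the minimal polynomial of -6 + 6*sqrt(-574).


The element -6 + 6*sqrt(-574) has minimal polynomial:
x^2 + 12*x + 20700
Discriminant = (12)^2 - 4*(20700)
= 144 - 82800
= -82656

-82656


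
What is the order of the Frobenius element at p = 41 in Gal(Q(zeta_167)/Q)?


The Frobenius at p in Gal(Q(zeta_n)/Q) = (Z/nZ)* is the class of p, so its order is ord_167(41), the smallest k >= 1 with 41^k = 1 mod 167.
n = 167 = 167, phi(167) = 166; the order divides phi(n).
Divisors of 166: 1, 2, 83, 166
Repeated squaring mod 167: 41^1 = 41, 41^2 = 11, 41^4 = 121, 41^8 = 112, 41^16 = 19, 41^32 = 27, 41^64 = 61, 41^128 = 47
Test divisors in increasing order:
  k=1: 41^1 = 41 mod 167
  k=2: 41^2 = 11 mod 167
  k=83: 41^83 = 61 * 19 * 11 * 41 = 166 mod 167
  k=166: 41^166 = 47 * 27 * 121 * 11 = 1 mod 167  <- first divisor giving 1
Order = 166

166


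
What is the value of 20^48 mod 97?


p = 97 is prime and the exponent is (p-1)/2 = 48, so by Euler's criterion 20^48 = (20/97) = +1 or -1 mod 97.
Compute by square-and-multiply:
  48 = 32 + 16 (binary 110000)
  Repeated squaring mod 97: 20^1 = 20, 20^2 = 12, 20^4 = 47, 20^8 = 75, 20^16 = 96, 20^32 = 1
  20^48 = 20^32 * 20^16 = 1 * 96 mod 97
    1 * 96 = 96 = 96 mod 97
  20^48 = 96 mod 97
Result 96 = p - 1 = -1 mod 97: 20 is a quadratic non-residue mod 97. As a residue in [0, p-1] the value is 96.
20^48 mod 97 = 96

96


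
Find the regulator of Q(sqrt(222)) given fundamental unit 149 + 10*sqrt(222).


epsilon = 149 + 10*sqrt(222)
= 297.9966
R = ln(297.9966)
= 5.6971

5.6971


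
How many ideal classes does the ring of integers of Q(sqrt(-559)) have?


K = Q(sqrt(-559)). d mod 4 = 1, so D = disc(K) = d = -559
h(K) equals the number of primitive reduced positive-definite forms (a, b, c) = a*x^2 + b*x*y + c*y^2 with b^2 - 4ac = D,
where reduced means |b| <= a <= c, with b >= 0 whenever |b| = a or a = c, and primitive means gcd(a, b, c) = 1.
Reduced forces 3a^2 <= |D| = 559, so 1 <= a <= 13; b must have the parity of D, and c = (b^2 - D)/(4a) must be an integer >= a.
Enumerate a = 1..13, b in [-a, a]:
  a=1: (1, 1, 140)  [1]
  a=2: (2, -1, 70), (2, 1, 70)  [2]
  a=3: none
  a=4: (4, -1, 35), (4, 1, 35)  [2]
  a=5: (5, -1, 28), (5, 1, 28)  [2]
  a=6: none
  a=7: (7, -1, 20), (7, 1, 20)  [2]
  a=8: (8, -7, 19), (8, 7, 19)  [2]
  a=9: none
  a=10: (10, -9, 16), (10, -1, 14), (10, 1, 14), (10, 9, 16)  [4]
  a=11..12: none
  a=13: (13, 13, 14)  [1]
Total reduced forms: 1 + 2 + 2 + 2 + 2 + 2 + 4 + 1 = 16
h = 16

16


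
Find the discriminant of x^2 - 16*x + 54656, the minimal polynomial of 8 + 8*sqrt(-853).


The element 8 + 8*sqrt(-853) has minimal polynomial:
x^2 - 16*x + 54656
Discriminant = (-16)^2 - 4*(54656)
= 256 - 218624
= -218368

-218368


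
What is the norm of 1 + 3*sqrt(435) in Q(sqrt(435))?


N(a + b*sqrt(d)) = a^2 - d*b^2
= (1)^2 - (435)*(3)^2
= 1 - 3915
= -3914

-3914


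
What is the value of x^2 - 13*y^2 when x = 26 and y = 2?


x^2 - d*y^2
= 26^2 - 13*2^2
= 676 - 52
= 624

624


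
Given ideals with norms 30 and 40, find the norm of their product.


N(IJ) = N(I) * N(J)
= 30 * 40
= 1200

1200


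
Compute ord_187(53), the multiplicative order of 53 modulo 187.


We want ord_187(53), the smallest k >= 1 with 53^k = 1 mod 187.
n = 187 = 11 * 17, phi(187) = 160; the order divides phi(n).
Divisors of 160: 1, 2, 4, 5, 8, 10, 16, 20, 32, 40, 80, 160
Repeated squaring mod 187: 53^1 = 53, 53^2 = 4, 53^4 = 16, 53^8 = 69, 53^16 = 86, 53^32 = 103, 53^64 = 137, 53^128 = 69
Test divisors in increasing order:
  k=1: 53^1 = 53 mod 187
  k=2: 53^2 = 4 mod 187
  k=4: 53^4 = 16 mod 187
  k=5: 53^5 = 16 * 53 = 100 mod 187
  k=8: 53^8 = 69 mod 187
  k=10: 53^10 = 69 * 4 = 89 mod 187
  k=16: 53^16 = 86 mod 187
  k=20: 53^20 = 86 * 16 = 67 mod 187
  k=32: 53^32 = 103 mod 187
  k=40: 53^40 = 103 * 69 = 1 mod 187  <- first divisor giving 1
Order = 40

40


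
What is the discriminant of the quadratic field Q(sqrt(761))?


For K = Q(sqrt(d)) with d squarefree: disc(K) = d if d = 1 mod 4, and disc(K) = 4d if d = 2 or 3 mod 4.
Here d = 761, and d mod 4 = 1.
d = 1 mod 4 (O_K = Z[(1+sqrt(d))/2]), so disc(K) = d = 761

761


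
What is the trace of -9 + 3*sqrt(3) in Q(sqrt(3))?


Tr(a + b*sqrt(d)) = (a + b*sqrt(d)) + (a - b*sqrt(d)) = 2a
= 2 * (-9)
= -18

-18


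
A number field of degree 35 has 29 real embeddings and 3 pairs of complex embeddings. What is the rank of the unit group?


By Dirichlet's unit theorem:
rank = r1 + r2 - 1
= 29 + 3 - 1
= 31

31


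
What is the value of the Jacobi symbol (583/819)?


Compute (583/819) via quadratic reciprocity:
  reciprocity: (583/819) -> -(819/583)
  reduce: (236/583)
  pull out 2: (2/583) = +1  (since 583 mod 8 = 7)
  pull out 2: (2/583) = +1  (since 583 mod 8 = 7)
  reciprocity: (59/583) -> -(583/59)
  reduce: (52/59)
  pull out 2: (2/59) = -1  (since 59 mod 8 = 3)
  pull out 2: (2/59) = -1  (since 59 mod 8 = 3)
  reciprocity: (13/59) -> +(59/13)
  reduce: (7/13)
  reciprocity: (7/13) -> +(13/7)
  reduce: (6/7)
  pull out 2: (2/7) = +1  (since 7 mod 8 = 7)
  reciprocity: (3/7) -> -(7/3)
  reduce: (1/3)
  (1/3) = 1
Product of signs = -1

-1


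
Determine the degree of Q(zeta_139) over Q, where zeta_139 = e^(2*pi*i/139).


The degree equals Euler's totient phi(139).
139 = 139
phi(139) = 138

138


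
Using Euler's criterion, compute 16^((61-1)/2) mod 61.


p = 61 is prime and the exponent is (p-1)/2 = 30, so by Euler's criterion 16^30 = (16/61) = +1 or -1 mod 61.
Compute by square-and-multiply:
  30 = 16 + 8 + 4 + 2 (binary 11110)
  Repeated squaring mod 61: 16^1 = 16, 16^2 = 12, 16^4 = 22, 16^8 = 57, 16^16 = 16
  16^30 = 16^16 * 16^8 * 16^4 * 16^2 = 16 * 57 * 22 * 12 mod 61
    16 * 57 = 912 = 58 mod 61
    58 * 22 = 1276 = 56 mod 61
    56 * 12 = 672 = 1 mod 61
  16^30 = 1 mod 61
Result 1: 16 is a quadratic residue mod 61.
16^30 mod 61 = 1

1


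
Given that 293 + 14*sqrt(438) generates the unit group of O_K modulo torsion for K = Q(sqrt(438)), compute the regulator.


epsilon = 293 + 14*sqrt(438)
= 585.9983
R = ln(585.9983)
= 6.3733

6.3733


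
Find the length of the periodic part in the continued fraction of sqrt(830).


Run the CF algorithm for sqrt(830).
a_0 = floor(sqrt(830)) = 28; set m_0=0, q_0=1.
Recurrence: m' = q*a - m,  q' = (d - m'^2)/q,  a' = floor((a_0 + m')/q').
  step 1: m=28, q=46, a=1
  step 2: m=18, q=11, a=4
  step 3: m=26, q=14, a=3
  step 4: m=16, q=41, a=1
  step 5: m=25, q=5, a=10
  step 6: m=25, q=41, a=1
  step 7: m=16, q=14, a=3
  step 8: m=26, q=11, a=4
  step 9: m=18, q=46, a=1
  step 10: m=28, q=1, a=56
a_10 = 2*a_0 = 56, so the period closes here.
sqrt(830) = [28; 1, 4, 3, 1, 10, 1, 3, 4, 1, 56]
Period length = 10

10
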